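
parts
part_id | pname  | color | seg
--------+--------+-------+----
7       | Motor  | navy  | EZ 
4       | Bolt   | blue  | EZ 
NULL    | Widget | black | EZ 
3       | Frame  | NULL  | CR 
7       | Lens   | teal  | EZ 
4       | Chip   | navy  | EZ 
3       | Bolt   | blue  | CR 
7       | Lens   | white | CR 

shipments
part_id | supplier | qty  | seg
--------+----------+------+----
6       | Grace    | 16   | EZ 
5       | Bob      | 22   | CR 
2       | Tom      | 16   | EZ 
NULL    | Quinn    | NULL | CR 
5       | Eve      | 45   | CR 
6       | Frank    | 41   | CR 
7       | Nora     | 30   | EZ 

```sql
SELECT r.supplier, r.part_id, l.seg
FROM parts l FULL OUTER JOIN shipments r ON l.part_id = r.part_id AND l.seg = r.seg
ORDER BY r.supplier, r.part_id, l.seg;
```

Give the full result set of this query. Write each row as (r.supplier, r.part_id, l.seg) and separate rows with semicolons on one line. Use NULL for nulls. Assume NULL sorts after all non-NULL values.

FULL OUTER JOIN keeps every row from both sides; unmatched rows get NULL for the other side's columns.
Matching on l.part_id = r.part_id AND l.seg = r.seg. A NULL in a compared column never satisfies the condition.
Matched pairs: 2; unmatched l rows kept: 6; unmatched r rows kept: 6.

(Bob, 5, NULL); (Eve, 5, NULL); (Frank, 6, NULL); (Grace, 6, NULL); (Nora, 7, EZ); (Nora, 7, EZ); (Quinn, NULL, NULL); (Tom, 2, NULL); (NULL, NULL, CR); (NULL, NULL, CR); (NULL, NULL, CR); (NULL, NULL, EZ); (NULL, NULL, EZ); (NULL, NULL, EZ)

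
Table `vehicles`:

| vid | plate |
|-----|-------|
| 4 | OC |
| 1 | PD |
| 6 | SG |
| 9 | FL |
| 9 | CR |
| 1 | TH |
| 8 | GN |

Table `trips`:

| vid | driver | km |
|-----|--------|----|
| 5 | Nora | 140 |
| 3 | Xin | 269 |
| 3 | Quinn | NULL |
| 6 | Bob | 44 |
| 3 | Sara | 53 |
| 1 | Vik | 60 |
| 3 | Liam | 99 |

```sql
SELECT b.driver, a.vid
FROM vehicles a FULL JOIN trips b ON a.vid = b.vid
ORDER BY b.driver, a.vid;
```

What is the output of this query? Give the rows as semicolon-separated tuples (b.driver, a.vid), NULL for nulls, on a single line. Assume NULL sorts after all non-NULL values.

(Bob, 6); (Liam, NULL); (Nora, NULL); (Quinn, NULL); (Sara, NULL); (Vik, 1); (Vik, 1); (Xin, NULL); (NULL, 4); (NULL, 8); (NULL, 9); (NULL, 9)

FULL OUTER JOIN keeps every row from both sides; unmatched rows get NULL for the other side's columns.
Matching on a.vid = b.vid.
- a (vid=4) has no partner → padded with NULL.
- a (vid=1) pairs with 1 row(s) of b.
- a (vid=6) pairs with 1 row(s) of b.
- a (vid=9) has no partner → padded with NULL.
- a (vid=9) has no partner → padded with NULL.
- a (vid=1) pairs with 1 row(s) of b.
- a (vid=8) has no partner → padded with NULL.
- plus 5 unmatched b row(s), each kept with NULL a columns.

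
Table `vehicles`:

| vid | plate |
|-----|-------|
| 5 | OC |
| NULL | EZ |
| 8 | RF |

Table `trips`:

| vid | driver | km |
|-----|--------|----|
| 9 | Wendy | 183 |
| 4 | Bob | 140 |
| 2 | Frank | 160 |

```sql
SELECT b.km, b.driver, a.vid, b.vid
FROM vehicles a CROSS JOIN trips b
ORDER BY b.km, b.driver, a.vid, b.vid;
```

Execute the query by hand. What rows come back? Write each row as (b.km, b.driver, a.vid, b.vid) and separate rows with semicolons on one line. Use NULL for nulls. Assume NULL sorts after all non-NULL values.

(140, Bob, 5, 4); (140, Bob, 8, 4); (140, Bob, NULL, 4); (160, Frank, 5, 2); (160, Frank, 8, 2); (160, Frank, NULL, 2); (183, Wendy, 5, 9); (183, Wendy, 8, 9); (183, Wendy, NULL, 9)

CROSS JOIN pairs every row of `vehicles` with every row of `trips`: 3 × 3 = 9 rows.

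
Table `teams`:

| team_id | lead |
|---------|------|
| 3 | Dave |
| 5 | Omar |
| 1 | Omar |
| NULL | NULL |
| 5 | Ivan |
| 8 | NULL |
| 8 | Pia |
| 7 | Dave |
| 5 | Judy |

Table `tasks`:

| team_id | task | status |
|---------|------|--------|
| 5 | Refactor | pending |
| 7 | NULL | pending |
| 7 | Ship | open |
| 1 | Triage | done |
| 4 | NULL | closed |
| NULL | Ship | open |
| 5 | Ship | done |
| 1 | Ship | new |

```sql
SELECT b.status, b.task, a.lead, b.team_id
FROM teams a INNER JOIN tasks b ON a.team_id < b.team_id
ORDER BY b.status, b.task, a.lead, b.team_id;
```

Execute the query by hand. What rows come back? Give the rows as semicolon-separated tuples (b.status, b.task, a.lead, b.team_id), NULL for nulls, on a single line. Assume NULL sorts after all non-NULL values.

INNER JOIN keeps only pairs where the ON condition holds.
Matching on a.team_id < b.team_id. A NULL in a compared column never satisfies the condition.
- team_id=3: 5 matching b row(s), so 5 row(s) emitted.
- team_id=5: 2 matching b row(s), so 2 row(s) emitted.
- team_id=1: 5 matching b row(s), so 5 row(s) emitted.
- team_id=NULL: no matching b row, dropped.
- team_id=5: 2 matching b row(s), so 2 row(s) emitted.
- team_id=8: no matching b row, dropped.
- team_id=8: no matching b row, dropped.
- team_id=7: no matching b row, dropped.
- team_id=5: 2 matching b row(s), so 2 row(s) emitted.

(closed, NULL, Dave, 4); (closed, NULL, Omar, 4); (done, Ship, Dave, 5); (done, Ship, Omar, 5); (open, Ship, Dave, 7); (open, Ship, Ivan, 7); (open, Ship, Judy, 7); (open, Ship, Omar, 7); (open, Ship, Omar, 7); (pending, Refactor, Dave, 5); (pending, Refactor, Omar, 5); (pending, NULL, Dave, 7); (pending, NULL, Ivan, 7); (pending, NULL, Judy, 7); (pending, NULL, Omar, 7); (pending, NULL, Omar, 7)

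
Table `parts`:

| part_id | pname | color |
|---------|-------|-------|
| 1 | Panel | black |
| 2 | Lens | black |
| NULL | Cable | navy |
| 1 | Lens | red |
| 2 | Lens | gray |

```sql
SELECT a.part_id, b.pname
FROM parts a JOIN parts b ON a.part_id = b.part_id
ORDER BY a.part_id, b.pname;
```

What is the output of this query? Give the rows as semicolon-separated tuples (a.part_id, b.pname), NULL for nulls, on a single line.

(1, Lens); (1, Lens); (1, Panel); (1, Panel); (2, Lens); (2, Lens); (2, Lens); (2, Lens)

INNER JOIN keeps only pairs where the ON condition holds.
Matching on a.part_id = b.part_id. A NULL in a compared column never satisfies the condition.
- a (part_id=1) pairs with 2 row(s) of b.
- a (part_id=2) pairs with 2 row(s) of b.
- a (part_id=NULL) has no partner → excluded.
- a (part_id=1) pairs with 2 row(s) of b.
- a (part_id=2) pairs with 2 row(s) of b.
After projecting and ordering:
a.part_id | b.pname
1 | Lens
1 | Lens
1 | Panel
1 | Panel
2 | Lens
2 | Lens
2 | Lens
2 | Lens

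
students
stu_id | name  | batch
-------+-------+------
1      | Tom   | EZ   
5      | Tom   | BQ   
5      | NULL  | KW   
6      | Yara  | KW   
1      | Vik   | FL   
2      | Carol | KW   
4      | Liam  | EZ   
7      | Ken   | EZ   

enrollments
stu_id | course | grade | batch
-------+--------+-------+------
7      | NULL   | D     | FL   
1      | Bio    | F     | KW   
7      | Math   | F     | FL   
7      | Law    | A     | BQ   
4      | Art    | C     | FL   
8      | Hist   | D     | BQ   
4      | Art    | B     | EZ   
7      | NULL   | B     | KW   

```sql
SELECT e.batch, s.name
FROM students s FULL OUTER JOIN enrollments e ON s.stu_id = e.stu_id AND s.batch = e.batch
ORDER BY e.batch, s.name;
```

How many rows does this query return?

15

FULL OUTER JOIN keeps every row from both sides; unmatched rows get NULL for the other side's columns.
Matching on s.stu_id = e.stu_id AND s.batch = e.batch.
- stu_id=1, batch=EZ: no e row matches, row kept with e columns NULL.
- stu_id=5, batch=BQ: no e row matches, row kept with e columns NULL.
- stu_id=5, batch=KW: no e row matches, row kept with e columns NULL.
- stu_id=6, batch=KW: no e row matches, row kept with e columns NULL.
- stu_id=1, batch=FL: no e row matches, row kept with e columns NULL.
- stu_id=2, batch=KW: no e row matches, row kept with e columns NULL.
- stu_id=4, batch=EZ: 1 matching e row(s), so 1 row(s) emitted.
- stu_id=7, batch=EZ: no e row matches, row kept with e columns NULL.
- 7 row(s) from e found no s partner → padded with NULL.
Total: 1 matched + 14 padded = 15 rows.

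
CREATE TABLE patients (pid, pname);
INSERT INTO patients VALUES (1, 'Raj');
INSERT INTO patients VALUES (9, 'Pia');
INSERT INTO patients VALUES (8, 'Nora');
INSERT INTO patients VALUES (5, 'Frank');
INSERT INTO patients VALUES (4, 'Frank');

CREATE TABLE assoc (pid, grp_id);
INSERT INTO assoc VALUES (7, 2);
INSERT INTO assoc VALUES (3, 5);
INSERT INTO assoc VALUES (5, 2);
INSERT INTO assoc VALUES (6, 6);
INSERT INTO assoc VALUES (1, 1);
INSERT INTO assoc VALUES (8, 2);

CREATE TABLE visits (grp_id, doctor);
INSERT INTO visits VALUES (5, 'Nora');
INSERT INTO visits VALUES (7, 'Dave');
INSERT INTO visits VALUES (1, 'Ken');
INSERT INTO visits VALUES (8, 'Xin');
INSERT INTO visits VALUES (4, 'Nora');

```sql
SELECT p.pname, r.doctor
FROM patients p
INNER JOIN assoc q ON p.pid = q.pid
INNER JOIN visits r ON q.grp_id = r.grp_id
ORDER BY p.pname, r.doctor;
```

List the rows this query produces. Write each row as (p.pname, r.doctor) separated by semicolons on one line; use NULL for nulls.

Evaluate left to right. First `patients p INNER JOIN assoc q` on pid: 3 row(s).
Then INNER JOIN `visits r` on grp_id: keep only rows whose q.grp_id appears in r.

(Raj, Ken)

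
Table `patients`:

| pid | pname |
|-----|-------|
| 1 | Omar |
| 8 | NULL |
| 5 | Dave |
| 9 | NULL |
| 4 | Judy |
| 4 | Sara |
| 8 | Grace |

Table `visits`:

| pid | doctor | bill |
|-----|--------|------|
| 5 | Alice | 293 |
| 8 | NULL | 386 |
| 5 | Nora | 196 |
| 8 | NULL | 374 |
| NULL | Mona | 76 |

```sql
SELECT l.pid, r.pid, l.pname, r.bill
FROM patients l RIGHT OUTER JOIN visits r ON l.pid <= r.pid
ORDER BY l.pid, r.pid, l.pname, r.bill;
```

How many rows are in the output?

21

RIGHT JOIN keeps every row from `visits`; unmatched rows get NULL for `patients`'s columns.
Matching on l.pid <= r.pid. A NULL in a compared column never satisfies the condition.
- pid=1: 4 matching r row(s), so 4 row(s) emitted.
- pid=8: 2 matching r row(s), so 2 row(s) emitted.
- pid=5: 4 matching r row(s), so 4 row(s) emitted.
- pid=9: no matching r row.
- pid=4: 4 matching r row(s), so 4 row(s) emitted.
- pid=4: 4 matching r row(s), so 4 row(s) emitted.
- pid=8: 2 matching r row(s), so 2 row(s) emitted.
- 1 r row(s) had no l match → kept, l columns NULL.
Total: 20 matched + 1 padded = 21 rows.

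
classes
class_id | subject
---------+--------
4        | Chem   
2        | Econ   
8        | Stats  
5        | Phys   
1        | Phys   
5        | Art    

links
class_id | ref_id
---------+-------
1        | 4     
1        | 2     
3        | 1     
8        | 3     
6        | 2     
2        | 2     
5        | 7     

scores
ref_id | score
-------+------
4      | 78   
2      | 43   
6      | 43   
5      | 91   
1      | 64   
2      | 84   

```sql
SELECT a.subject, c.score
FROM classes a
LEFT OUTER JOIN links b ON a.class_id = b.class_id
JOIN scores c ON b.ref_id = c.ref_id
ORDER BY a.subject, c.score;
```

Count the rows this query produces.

5

Joins associate left-to-right: classes LEFT JOIN links on class_id gives 7 intermediate row(s).
Then INNER JOIN `scores c` on ref_id: keep only rows whose b.ref_id appears in c.
Result: 5 row(s).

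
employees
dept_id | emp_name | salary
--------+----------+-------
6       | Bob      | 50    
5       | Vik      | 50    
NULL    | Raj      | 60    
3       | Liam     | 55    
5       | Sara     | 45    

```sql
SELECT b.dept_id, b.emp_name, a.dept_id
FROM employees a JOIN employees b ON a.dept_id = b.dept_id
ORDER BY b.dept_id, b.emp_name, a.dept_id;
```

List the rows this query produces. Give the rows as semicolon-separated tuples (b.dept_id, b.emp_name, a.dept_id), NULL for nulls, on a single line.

(3, Liam, 3); (5, Sara, 5); (5, Sara, 5); (5, Vik, 5); (5, Vik, 5); (6, Bob, 6)

INNER JOIN keeps only pairs where the ON condition holds.
Matching on a.dept_id = b.dept_id. A NULL in a compared column never satisfies the condition.
Matched pairs: 6.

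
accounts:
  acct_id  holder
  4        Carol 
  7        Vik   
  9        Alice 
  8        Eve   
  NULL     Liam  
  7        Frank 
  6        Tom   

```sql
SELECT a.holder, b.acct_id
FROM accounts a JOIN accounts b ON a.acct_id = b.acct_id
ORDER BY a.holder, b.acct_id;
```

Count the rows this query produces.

INNER JOIN keeps only pairs where the ON condition holds.
Matching on a.acct_id = b.acct_id. A NULL in a compared column never satisfies the condition.
- a row (acct_id=4): matches 1 b row(s) → 1 output row(s).
- a row (acct_id=7): matches 2 b row(s) → 2 output row(s).
- a row (acct_id=9): matches 1 b row(s) → 1 output row(s).
- a row (acct_id=8): matches 1 b row(s) → 1 output row(s).
- a row (acct_id=NULL): no match → dropped.
- a row (acct_id=7): matches 2 b row(s) → 2 output row(s).
- a row (acct_id=6): matches 1 b row(s) → 1 output row(s).
Total: 8 rows.

8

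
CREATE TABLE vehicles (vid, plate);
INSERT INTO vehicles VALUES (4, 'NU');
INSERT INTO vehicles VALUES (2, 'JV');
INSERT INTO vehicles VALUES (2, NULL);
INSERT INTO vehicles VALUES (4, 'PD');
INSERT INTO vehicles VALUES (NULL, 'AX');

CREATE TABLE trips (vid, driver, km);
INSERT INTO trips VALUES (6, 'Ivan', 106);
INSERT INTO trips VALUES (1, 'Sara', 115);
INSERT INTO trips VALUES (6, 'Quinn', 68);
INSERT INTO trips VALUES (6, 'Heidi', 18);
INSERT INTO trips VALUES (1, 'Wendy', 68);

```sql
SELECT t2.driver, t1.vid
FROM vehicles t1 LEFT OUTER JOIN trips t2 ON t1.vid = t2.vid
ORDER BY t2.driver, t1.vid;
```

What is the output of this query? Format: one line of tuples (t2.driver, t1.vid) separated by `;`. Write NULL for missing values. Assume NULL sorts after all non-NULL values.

LEFT JOIN keeps every row from `vehicles`; unmatched rows get NULL for `trips`'s columns.
Matching on t1.vid = t2.vid. A NULL in a compared column never satisfies the condition.
Matched pairs: 0; unmatched t1 rows kept: 5.

(NULL, 2); (NULL, 2); (NULL, 4); (NULL, 4); (NULL, NULL)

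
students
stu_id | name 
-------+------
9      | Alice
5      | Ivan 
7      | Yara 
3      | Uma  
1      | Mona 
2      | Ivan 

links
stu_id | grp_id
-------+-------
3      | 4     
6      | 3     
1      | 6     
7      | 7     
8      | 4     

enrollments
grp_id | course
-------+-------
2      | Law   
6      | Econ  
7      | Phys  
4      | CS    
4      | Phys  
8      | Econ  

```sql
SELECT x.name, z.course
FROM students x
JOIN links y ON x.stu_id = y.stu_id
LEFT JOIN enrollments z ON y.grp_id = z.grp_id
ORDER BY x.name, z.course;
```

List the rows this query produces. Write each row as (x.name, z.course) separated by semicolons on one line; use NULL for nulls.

Step 1 — x INNER JOIN y on stu_id → 3 row(s).
Then LEFT JOIN `enrollments z` on grp_id: each of those 3 rows is kept; rows whose y.grp_id has no match in z get NULL for z's columns.

(Mona, Econ); (Uma, CS); (Uma, Phys); (Yara, Phys)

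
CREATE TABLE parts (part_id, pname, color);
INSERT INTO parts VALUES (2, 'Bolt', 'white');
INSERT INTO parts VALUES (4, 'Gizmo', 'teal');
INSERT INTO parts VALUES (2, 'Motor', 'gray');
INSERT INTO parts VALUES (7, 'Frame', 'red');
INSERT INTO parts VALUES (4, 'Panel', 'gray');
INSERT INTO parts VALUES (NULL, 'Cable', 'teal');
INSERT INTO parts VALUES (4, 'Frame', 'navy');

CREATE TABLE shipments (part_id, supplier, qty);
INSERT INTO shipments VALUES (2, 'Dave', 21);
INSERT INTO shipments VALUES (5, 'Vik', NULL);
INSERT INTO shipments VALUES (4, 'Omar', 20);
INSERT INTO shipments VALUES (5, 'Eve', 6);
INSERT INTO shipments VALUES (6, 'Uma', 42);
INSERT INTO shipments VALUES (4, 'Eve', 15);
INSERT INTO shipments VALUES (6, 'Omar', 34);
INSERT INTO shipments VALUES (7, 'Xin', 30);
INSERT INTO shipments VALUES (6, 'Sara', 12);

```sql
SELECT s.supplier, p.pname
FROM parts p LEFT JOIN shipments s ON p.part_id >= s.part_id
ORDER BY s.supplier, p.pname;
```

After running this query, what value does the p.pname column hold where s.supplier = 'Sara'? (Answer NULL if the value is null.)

Frame

LEFT JOIN keeps every row from `parts`; unmatched rows get NULL for `shipments`'s columns.
Matching on p.part_id >= s.part_id. A NULL in a compared column never satisfies the condition.
Matched pairs: 20; unmatched p rows kept: 1.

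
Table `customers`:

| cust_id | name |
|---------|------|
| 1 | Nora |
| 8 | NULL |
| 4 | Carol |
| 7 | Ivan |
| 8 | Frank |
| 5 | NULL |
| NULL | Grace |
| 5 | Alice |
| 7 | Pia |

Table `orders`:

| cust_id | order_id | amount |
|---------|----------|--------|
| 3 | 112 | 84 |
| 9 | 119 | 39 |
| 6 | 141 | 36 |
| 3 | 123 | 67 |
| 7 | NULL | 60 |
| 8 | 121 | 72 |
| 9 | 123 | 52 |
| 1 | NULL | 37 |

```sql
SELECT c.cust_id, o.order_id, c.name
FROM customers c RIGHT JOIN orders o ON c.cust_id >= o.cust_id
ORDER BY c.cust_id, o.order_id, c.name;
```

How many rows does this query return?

34

RIGHT JOIN keeps every row from `orders`; unmatched rows get NULL for `customers`'s columns.
Matching on c.cust_id >= o.cust_id. A NULL in a compared column never satisfies the condition.
- c row (cust_id=1): matches 1 o row(s) → 1 output row(s).
- c row (cust_id=8): matches 6 o row(s) → 6 output row(s).
- c row (cust_id=4): matches 3 o row(s) → 3 output row(s).
- c row (cust_id=7): matches 5 o row(s) → 5 output row(s).
- c row (cust_id=8): matches 6 o row(s) → 6 output row(s).
- c row (cust_id=5): matches 3 o row(s) → 3 output row(s).
- c row (cust_id=NULL): no match.
- c row (cust_id=5): matches 3 o row(s) → 3 output row(s).
- c row (cust_id=7): matches 5 o row(s) → 5 output row(s).
- plus 2 unmatched o row(s), each kept with NULL c columns.
Total: 32 matched + 2 padded = 34 rows.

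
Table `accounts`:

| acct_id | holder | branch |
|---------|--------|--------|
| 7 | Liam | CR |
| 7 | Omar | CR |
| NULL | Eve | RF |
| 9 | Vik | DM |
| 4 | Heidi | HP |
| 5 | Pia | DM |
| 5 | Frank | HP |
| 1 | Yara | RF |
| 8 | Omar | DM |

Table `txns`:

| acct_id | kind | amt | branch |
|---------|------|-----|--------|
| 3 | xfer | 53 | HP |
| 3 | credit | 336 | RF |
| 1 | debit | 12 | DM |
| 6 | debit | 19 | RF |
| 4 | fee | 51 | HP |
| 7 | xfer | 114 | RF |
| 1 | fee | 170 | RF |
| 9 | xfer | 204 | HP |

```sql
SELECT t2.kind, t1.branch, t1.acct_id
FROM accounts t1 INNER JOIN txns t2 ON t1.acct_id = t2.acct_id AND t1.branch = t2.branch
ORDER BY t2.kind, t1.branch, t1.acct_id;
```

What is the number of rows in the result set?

INNER JOIN keeps only pairs where the ON condition holds.
Matching on t1.acct_id = t2.acct_id AND t1.branch = t2.branch. A NULL in a compared column never satisfies the condition.
- t1[0] acct_id=7, branch=CR → no match; dropped.
- t1[1] acct_id=7, branch=CR → no match; dropped.
- t1[2] acct_id=NULL, branch=RF → no match; dropped.
- t1[3] acct_id=9, branch=DM → no match; dropped.
- t1[4] acct_id=4, branch=HP → 1 match(es) in t2 → 1 row(s).
- t1[5] acct_id=5, branch=DM → no match; dropped.
- t1[6] acct_id=5, branch=HP → no match; dropped.
- t1[7] acct_id=1, branch=RF → 1 match(es) in t2 → 1 row(s).
- t1[8] acct_id=8, branch=DM → no match; dropped.
Total: 2 rows.

2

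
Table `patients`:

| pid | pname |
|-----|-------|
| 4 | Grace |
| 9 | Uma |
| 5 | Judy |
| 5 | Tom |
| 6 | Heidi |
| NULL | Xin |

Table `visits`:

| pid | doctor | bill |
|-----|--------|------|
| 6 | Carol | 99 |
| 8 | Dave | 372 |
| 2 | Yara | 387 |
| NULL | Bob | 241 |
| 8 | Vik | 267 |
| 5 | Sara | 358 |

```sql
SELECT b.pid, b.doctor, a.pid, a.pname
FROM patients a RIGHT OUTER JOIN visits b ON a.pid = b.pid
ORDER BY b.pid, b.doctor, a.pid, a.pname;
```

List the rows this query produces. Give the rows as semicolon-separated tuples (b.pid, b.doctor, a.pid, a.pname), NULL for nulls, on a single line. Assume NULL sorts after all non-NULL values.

RIGHT JOIN keeps every row from `visits`; unmatched rows get NULL for `patients`'s columns.
Matching on a.pid = b.pid. A NULL in a compared column never satisfies the condition.
- a (pid=4) has no partner in b.
- a (pid=9) has no partner in b.
- a (pid=5) pairs with 1 row(s) of b.
- a (pid=5) pairs with 1 row(s) of b.
- a (pid=6) pairs with 1 row(s) of b.
- a (pid=NULL) has no partner in b.
- 4 row(s) from b found no a partner → padded with NULL.
After projecting and ordering:
b.pid | b.doctor | a.pid | a.pname
2 | Yara | NULL | NULL
5 | Sara | 5 | Judy
5 | Sara | 5 | Tom
6 | Carol | 6 | Heidi
8 | Dave | NULL | NULL
8 | Vik | NULL | NULL
NULL | Bob | NULL | NULL

(2, Yara, NULL, NULL); (5, Sara, 5, Judy); (5, Sara, 5, Tom); (6, Carol, 6, Heidi); (8, Dave, NULL, NULL); (8, Vik, NULL, NULL); (NULL, Bob, NULL, NULL)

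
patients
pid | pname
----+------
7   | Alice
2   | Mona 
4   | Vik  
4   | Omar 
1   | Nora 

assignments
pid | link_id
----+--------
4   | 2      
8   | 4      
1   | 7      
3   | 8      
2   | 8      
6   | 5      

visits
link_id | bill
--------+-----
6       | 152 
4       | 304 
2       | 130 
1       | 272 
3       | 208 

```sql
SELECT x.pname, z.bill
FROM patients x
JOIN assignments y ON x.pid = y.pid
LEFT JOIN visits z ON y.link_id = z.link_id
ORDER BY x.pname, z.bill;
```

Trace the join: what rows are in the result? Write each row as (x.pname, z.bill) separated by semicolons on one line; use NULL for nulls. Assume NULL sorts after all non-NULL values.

(Mona, NULL); (Nora, NULL); (Omar, 130); (Vik, 130)

Evaluate left to right. First `patients x INNER JOIN assignments y` on pid: 4 row(s).
Then LEFT JOIN `visits z` on link_id: each of those 4 rows is kept; rows whose y.link_id has no match in z get NULL for z's columns.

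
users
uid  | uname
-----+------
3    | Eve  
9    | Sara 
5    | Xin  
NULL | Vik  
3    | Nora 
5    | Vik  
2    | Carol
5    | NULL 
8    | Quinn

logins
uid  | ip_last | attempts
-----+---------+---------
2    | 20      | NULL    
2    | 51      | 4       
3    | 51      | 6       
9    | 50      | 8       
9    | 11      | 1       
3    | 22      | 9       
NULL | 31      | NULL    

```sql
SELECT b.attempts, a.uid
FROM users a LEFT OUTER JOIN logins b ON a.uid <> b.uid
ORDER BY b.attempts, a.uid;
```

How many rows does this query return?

41

LEFT JOIN keeps every row from `users`; unmatched rows get NULL for `logins`'s columns.
Matching on a.uid <> b.uid. A NULL in a compared column never satisfies the condition.
- a row (uid=3): matches 4 b row(s) → 4 output row(s).
- a row (uid=9): matches 4 b row(s) → 4 output row(s).
- a row (uid=5): matches 6 b row(s) → 6 output row(s).
- a row (uid=NULL): no match → kept, b columns NULL.
- a row (uid=3): matches 4 b row(s) → 4 output row(s).
- a row (uid=5): matches 6 b row(s) → 6 output row(s).
- a row (uid=2): matches 4 b row(s) → 4 output row(s).
- a row (uid=5): matches 6 b row(s) → 6 output row(s).
- a row (uid=8): matches 6 b row(s) → 6 output row(s).
Total: 40 matched + 1 padded = 41 rows.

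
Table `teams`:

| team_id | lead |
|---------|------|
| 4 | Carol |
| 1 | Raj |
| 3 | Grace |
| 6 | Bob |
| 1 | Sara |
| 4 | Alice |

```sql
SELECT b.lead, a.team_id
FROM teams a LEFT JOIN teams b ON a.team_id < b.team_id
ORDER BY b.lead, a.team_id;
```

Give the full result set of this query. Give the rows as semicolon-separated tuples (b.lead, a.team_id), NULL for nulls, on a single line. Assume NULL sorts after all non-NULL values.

(Alice, 1); (Alice, 1); (Alice, 3); (Bob, 1); (Bob, 1); (Bob, 3); (Bob, 4); (Bob, 4); (Carol, 1); (Carol, 1); (Carol, 3); (Grace, 1); (Grace, 1); (NULL, 6)

LEFT JOIN keeps every row from `teams a`; unmatched rows get NULL for `teams b`'s columns.
Matching on a.team_id < b.team_id.
- a row (team_id=4): matches 1 b row(s) → 1 output row(s).
- a row (team_id=1): matches 4 b row(s) → 4 output row(s).
- a row (team_id=3): matches 3 b row(s) → 3 output row(s).
- a row (team_id=6): no match → kept, b columns NULL.
- a row (team_id=1): matches 4 b row(s) → 4 output row(s).
- a row (team_id=4): matches 1 b row(s) → 1 output row(s).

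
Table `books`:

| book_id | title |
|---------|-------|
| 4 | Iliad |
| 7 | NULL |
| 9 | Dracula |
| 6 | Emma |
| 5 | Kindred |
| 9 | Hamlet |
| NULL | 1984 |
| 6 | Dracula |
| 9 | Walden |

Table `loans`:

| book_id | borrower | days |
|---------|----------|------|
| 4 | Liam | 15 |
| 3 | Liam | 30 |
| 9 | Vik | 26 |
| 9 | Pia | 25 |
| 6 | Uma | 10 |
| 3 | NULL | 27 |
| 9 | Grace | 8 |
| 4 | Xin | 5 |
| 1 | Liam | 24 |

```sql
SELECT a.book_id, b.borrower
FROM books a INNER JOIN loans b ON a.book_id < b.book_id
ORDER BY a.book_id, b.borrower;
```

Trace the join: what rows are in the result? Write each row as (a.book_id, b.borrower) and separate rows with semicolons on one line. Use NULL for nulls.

(4, Grace); (4, Pia); (4, Uma); (4, Vik); (5, Grace); (5, Pia); (5, Uma); (5, Vik); (6, Grace); (6, Grace); (6, Pia); (6, Pia); (6, Vik); (6, Vik); (7, Grace); (7, Pia); (7, Vik)

INNER JOIN keeps only pairs where the ON condition holds.
Matching on a.book_id < b.book_id. A NULL in a compared column never satisfies the condition.
Matched pairs: 17.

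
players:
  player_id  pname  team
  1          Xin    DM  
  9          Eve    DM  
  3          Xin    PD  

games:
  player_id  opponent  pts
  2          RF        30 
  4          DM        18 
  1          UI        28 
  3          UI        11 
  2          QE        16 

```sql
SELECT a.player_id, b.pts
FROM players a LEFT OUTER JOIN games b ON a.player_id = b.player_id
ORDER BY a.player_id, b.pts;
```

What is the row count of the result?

3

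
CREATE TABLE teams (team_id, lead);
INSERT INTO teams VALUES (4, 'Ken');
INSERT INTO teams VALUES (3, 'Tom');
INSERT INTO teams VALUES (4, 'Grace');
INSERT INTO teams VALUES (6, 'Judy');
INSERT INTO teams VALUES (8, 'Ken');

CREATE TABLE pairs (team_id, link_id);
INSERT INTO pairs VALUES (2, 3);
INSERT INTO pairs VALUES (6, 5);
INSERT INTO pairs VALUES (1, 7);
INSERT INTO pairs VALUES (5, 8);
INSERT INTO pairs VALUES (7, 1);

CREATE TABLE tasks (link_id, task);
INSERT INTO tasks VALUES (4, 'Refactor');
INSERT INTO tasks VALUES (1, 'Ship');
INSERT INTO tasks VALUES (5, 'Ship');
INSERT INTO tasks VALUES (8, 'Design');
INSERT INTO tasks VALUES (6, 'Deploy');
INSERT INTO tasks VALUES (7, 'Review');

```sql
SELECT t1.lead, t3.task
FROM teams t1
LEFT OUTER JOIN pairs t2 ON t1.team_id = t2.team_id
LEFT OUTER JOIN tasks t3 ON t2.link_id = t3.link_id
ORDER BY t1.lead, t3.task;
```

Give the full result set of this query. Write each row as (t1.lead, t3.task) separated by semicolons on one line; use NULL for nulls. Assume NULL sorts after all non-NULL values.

Joins associate left-to-right: teams LEFT JOIN pairs on team_id gives 5 intermediate row(s).
Then LEFT JOIN `tasks t3` on link_id: each of those 5 rows is kept; rows whose t2.link_id has no match in t3 get NULL for t3's columns.

(Grace, NULL); (Judy, Ship); (Ken, NULL); (Ken, NULL); (Tom, NULL)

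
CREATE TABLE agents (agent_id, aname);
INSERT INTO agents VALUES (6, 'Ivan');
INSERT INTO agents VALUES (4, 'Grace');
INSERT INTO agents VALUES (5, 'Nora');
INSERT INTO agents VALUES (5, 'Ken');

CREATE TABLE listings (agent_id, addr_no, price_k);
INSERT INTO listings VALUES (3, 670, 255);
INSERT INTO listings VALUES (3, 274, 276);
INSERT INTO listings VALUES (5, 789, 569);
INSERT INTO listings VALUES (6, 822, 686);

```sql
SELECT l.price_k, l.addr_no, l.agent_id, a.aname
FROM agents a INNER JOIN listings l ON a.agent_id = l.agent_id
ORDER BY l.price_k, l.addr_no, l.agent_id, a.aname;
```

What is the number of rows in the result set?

INNER JOIN keeps only pairs where the ON condition holds.
Matching on a.agent_id = l.agent_id.
Matched pairs: 3.
Total: 3 rows.

3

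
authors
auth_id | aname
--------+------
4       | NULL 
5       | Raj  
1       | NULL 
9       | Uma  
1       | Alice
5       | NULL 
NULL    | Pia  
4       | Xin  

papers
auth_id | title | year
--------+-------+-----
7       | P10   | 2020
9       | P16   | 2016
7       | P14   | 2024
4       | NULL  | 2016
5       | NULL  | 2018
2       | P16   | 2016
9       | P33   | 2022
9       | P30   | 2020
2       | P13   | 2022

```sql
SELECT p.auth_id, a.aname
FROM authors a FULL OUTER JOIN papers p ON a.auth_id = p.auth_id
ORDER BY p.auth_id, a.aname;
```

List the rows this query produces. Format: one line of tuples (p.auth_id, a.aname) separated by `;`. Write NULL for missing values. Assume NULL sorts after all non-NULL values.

FULL OUTER JOIN keeps every row from both sides; unmatched rows get NULL for the other side's columns.
Matching on a.auth_id = p.auth_id. A NULL in a compared column never satisfies the condition.
- a (auth_id=4) pairs with 1 row(s) of p.
- a (auth_id=5) pairs with 1 row(s) of p.
- a (auth_id=1) has no partner → padded with NULL.
- a (auth_id=9) pairs with 3 row(s) of p.
- a (auth_id=1) has no partner → padded with NULL.
- a (auth_id=5) pairs with 1 row(s) of p.
- a (auth_id=NULL) has no partner → padded with NULL.
- a (auth_id=4) pairs with 1 row(s) of p.
- 4 row(s) from p found no a partner → padded with NULL.

(2, NULL); (2, NULL); (4, Xin); (4, NULL); (5, Raj); (5, NULL); (7, NULL); (7, NULL); (9, Uma); (9, Uma); (9, Uma); (NULL, Alice); (NULL, Pia); (NULL, NULL)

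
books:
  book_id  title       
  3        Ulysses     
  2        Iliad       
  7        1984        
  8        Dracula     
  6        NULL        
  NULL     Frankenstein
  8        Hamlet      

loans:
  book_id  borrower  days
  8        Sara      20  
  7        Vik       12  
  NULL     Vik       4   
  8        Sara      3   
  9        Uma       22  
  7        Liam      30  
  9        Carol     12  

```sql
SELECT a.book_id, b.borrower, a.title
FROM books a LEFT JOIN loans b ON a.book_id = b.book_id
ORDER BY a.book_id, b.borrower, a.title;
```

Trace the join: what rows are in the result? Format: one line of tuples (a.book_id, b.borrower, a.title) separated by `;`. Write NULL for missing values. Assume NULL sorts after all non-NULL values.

(2, NULL, Iliad); (3, NULL, Ulysses); (6, NULL, NULL); (7, Liam, 1984); (7, Vik, 1984); (8, Sara, Dracula); (8, Sara, Dracula); (8, Sara, Hamlet); (8, Sara, Hamlet); (NULL, NULL, Frankenstein)

LEFT JOIN keeps every row from `books`; unmatched rows get NULL for `loans`'s columns.
Matching on a.book_id = b.book_id. A NULL in a compared column never satisfies the condition.
Matched pairs: 6; unmatched a rows kept: 4.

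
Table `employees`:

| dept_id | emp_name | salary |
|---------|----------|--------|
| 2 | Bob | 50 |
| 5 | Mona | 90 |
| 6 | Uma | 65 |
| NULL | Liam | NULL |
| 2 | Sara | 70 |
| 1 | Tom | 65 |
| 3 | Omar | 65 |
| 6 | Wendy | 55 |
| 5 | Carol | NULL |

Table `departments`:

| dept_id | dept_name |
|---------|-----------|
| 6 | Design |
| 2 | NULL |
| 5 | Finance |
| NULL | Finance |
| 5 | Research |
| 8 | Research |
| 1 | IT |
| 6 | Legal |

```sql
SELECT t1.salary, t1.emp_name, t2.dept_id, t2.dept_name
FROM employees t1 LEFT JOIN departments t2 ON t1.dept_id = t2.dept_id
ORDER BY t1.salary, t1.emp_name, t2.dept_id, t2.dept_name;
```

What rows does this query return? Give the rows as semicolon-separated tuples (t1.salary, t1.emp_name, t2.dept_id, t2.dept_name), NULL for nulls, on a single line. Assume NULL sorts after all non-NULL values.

LEFT JOIN keeps every row from `employees`; unmatched rows get NULL for `departments`'s columns.
Matching on t1.dept_id = t2.dept_id. A NULL in a compared column never satisfies the condition.
- t1 row (dept_id=2): matches 1 t2 row(s) → 1 output row(s).
- t1 row (dept_id=5): matches 2 t2 row(s) → 2 output row(s).
- t1 row (dept_id=6): matches 2 t2 row(s) → 2 output row(s).
- t1 row (dept_id=NULL): no match → kept, t2 columns NULL.
- t1 row (dept_id=2): matches 1 t2 row(s) → 1 output row(s).
- t1 row (dept_id=1): matches 1 t2 row(s) → 1 output row(s).
- t1 row (dept_id=3): no match → kept, t2 columns NULL.
- t1 row (dept_id=6): matches 2 t2 row(s) → 2 output row(s).
- t1 row (dept_id=5): matches 2 t2 row(s) → 2 output row(s).

(50, Bob, 2, NULL); (55, Wendy, 6, Design); (55, Wendy, 6, Legal); (65, Omar, NULL, NULL); (65, Tom, 1, IT); (65, Uma, 6, Design); (65, Uma, 6, Legal); (70, Sara, 2, NULL); (90, Mona, 5, Finance); (90, Mona, 5, Research); (NULL, Carol, 5, Finance); (NULL, Carol, 5, Research); (NULL, Liam, NULL, NULL)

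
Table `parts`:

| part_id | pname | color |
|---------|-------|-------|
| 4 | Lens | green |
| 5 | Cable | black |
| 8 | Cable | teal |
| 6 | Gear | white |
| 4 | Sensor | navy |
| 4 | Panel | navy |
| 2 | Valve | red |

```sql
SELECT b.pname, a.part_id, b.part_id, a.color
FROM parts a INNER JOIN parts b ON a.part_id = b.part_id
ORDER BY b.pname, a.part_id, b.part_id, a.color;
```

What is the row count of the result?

13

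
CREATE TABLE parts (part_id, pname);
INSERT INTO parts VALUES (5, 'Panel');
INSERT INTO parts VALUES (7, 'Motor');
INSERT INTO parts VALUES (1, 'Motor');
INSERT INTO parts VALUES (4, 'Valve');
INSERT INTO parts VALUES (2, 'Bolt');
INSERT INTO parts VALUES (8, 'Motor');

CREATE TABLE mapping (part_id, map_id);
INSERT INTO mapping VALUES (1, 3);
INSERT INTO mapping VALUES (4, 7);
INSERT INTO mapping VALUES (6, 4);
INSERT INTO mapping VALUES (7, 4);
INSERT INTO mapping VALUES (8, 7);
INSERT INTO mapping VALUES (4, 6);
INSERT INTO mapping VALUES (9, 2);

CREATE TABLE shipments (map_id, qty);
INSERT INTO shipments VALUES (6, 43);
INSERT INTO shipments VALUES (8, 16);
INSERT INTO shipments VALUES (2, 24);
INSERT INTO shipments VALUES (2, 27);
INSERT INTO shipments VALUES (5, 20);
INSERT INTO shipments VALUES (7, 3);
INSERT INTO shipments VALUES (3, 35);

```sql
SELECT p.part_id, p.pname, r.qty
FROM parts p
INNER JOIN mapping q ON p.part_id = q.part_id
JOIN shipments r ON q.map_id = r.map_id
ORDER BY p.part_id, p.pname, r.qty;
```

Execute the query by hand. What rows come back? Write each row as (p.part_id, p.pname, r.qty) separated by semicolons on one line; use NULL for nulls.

(1, Motor, 35); (4, Valve, 3); (4, Valve, 43); (8, Motor, 3)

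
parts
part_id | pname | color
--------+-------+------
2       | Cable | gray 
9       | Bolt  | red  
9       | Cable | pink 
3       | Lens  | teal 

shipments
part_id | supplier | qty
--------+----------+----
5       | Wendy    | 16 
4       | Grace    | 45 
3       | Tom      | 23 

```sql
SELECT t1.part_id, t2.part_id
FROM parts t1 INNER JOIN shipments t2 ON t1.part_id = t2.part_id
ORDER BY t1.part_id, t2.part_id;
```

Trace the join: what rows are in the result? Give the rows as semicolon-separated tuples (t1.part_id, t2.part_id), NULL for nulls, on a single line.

(3, 3)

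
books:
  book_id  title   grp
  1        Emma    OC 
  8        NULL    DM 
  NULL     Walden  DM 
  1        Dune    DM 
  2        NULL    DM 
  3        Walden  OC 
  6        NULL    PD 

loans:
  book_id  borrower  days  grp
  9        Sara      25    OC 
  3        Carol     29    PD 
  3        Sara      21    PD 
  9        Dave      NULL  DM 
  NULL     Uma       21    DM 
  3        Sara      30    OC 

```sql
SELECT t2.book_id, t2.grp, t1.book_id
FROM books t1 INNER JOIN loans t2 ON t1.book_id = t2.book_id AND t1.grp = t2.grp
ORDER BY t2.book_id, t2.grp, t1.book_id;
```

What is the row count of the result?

1

INNER JOIN keeps only pairs where the ON condition holds.
Matching on t1.book_id = t2.book_id AND t1.grp = t2.grp. A NULL in a compared column never satisfies the condition.
- t1[0] book_id=1, grp=OC → no match; dropped.
- t1[1] book_id=8, grp=DM → no match; dropped.
- t1[2] book_id=NULL, grp=DM → no match; dropped.
- t1[3] book_id=1, grp=DM → no match; dropped.
- t1[4] book_id=2, grp=DM → no match; dropped.
- t1[5] book_id=3, grp=OC → 1 match(es) in t2 → 1 row(s).
- t1[6] book_id=6, grp=PD → no match; dropped.
Total: 1 rows.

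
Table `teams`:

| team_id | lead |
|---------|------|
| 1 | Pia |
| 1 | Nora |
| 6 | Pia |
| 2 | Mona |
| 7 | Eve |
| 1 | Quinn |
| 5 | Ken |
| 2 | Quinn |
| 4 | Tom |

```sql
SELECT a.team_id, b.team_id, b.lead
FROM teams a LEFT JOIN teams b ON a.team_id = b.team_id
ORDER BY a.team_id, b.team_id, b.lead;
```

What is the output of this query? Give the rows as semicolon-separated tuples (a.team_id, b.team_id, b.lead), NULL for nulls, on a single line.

LEFT JOIN keeps every row from `teams a`; unmatched rows get NULL for `teams b`'s columns.
Matching on a.team_id = b.team_id.
Matched pairs: 17; unmatched a rows kept: 0.

(1, 1, Nora); (1, 1, Nora); (1, 1, Nora); (1, 1, Pia); (1, 1, Pia); (1, 1, Pia); (1, 1, Quinn); (1, 1, Quinn); (1, 1, Quinn); (2, 2, Mona); (2, 2, Mona); (2, 2, Quinn); (2, 2, Quinn); (4, 4, Tom); (5, 5, Ken); (6, 6, Pia); (7, 7, Eve)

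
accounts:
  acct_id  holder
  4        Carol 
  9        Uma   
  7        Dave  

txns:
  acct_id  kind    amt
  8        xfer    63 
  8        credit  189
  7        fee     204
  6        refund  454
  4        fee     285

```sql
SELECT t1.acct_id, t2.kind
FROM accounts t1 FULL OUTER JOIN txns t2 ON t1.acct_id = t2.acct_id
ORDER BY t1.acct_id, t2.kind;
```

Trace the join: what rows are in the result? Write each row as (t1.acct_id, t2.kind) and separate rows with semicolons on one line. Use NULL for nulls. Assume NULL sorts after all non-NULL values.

FULL OUTER JOIN keeps every row from both sides; unmatched rows get NULL for the other side's columns.
Matching on t1.acct_id = t2.acct_id.
- t1 (acct_id=4) pairs with 1 row(s) of t2.
- t1 (acct_id=9) has no partner → padded with NULL.
- t1 (acct_id=7) pairs with 1 row(s) of t2.
- plus 3 unmatched t2 row(s), each kept with NULL t1 columns.
After projecting and ordering:
t1.acct_id | t2.kind
4 | fee
7 | fee
9 | NULL
NULL | credit
NULL | refund
NULL | xfer

(4, fee); (7, fee); (9, NULL); (NULL, credit); (NULL, refund); (NULL, xfer)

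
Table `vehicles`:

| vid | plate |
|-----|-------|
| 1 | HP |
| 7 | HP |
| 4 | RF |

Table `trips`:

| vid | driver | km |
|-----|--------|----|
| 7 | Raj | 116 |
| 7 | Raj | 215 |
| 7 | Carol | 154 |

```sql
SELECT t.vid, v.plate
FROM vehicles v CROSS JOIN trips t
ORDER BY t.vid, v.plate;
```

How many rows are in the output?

9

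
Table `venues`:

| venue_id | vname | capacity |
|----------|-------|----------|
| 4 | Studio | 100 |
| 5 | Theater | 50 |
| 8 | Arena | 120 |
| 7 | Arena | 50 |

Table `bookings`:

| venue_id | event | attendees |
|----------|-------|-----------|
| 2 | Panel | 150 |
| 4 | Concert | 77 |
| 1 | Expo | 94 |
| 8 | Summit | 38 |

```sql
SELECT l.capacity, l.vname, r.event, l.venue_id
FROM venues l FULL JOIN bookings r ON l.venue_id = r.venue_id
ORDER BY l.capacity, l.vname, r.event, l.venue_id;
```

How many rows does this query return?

FULL OUTER JOIN keeps every row from both sides; unmatched rows get NULL for the other side's columns.
Matching on l.venue_id = r.venue_id.
- l (venue_id=4) pairs with 1 row(s) of r.
- l (venue_id=5) has no partner → padded with NULL.
- l (venue_id=8) pairs with 1 row(s) of r.
- l (venue_id=7) has no partner → padded with NULL.
- 2 row(s) from r found no l partner → padded with NULL.
Total: 2 matched + 4 padded = 6 rows.

6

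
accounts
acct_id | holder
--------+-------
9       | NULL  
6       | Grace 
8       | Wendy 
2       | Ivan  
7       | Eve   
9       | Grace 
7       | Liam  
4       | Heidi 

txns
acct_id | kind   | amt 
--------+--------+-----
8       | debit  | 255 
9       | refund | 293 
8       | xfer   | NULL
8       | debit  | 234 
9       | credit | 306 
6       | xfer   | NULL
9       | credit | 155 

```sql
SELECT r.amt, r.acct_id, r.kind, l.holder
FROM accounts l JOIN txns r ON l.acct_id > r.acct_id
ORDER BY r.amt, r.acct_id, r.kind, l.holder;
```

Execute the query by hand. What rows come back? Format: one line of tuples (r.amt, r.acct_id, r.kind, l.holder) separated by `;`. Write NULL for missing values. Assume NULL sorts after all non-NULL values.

INNER JOIN keeps only pairs where the ON condition holds.
Matching on l.acct_id > r.acct_id.
- acct_id=9: 4 matching r row(s), so 4 row(s) emitted.
- acct_id=6: no matching r row, dropped.
- acct_id=8: 1 matching r row(s), so 1 row(s) emitted.
- acct_id=2: no matching r row, dropped.
- acct_id=7: 1 matching r row(s), so 1 row(s) emitted.
- acct_id=9: 4 matching r row(s), so 4 row(s) emitted.
- acct_id=7: 1 matching r row(s), so 1 row(s) emitted.
- acct_id=4: no matching r row, dropped.

(234, 8, debit, Grace); (234, 8, debit, NULL); (255, 8, debit, Grace); (255, 8, debit, NULL); (NULL, 6, xfer, Eve); (NULL, 6, xfer, Grace); (NULL, 6, xfer, Liam); (NULL, 6, xfer, Wendy); (NULL, 6, xfer, NULL); (NULL, 8, xfer, Grace); (NULL, 8, xfer, NULL)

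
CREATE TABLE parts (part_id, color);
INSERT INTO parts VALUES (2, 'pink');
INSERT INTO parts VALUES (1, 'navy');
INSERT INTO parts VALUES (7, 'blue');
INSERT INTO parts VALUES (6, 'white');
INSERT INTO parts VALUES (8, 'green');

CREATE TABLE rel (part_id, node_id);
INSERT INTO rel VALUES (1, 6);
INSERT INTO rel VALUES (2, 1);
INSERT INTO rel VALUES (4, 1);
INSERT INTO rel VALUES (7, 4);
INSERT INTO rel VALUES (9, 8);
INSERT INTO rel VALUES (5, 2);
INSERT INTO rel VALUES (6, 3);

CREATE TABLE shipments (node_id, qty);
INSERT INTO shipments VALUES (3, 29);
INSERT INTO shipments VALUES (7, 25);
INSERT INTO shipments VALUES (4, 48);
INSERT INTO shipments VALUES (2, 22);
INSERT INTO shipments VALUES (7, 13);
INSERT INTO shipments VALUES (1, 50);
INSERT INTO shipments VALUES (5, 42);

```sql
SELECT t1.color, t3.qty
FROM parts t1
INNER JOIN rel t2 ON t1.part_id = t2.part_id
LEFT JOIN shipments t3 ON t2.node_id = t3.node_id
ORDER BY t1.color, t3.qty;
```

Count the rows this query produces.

4

Step 1 — t1 INNER JOIN t2 on part_id → 4 row(s).
Then LEFT JOIN `shipments t3` on node_id: each of those 4 rows is kept; rows whose t2.node_id has no match in t3 get NULL for t3's columns.
Result: 4 row(s).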